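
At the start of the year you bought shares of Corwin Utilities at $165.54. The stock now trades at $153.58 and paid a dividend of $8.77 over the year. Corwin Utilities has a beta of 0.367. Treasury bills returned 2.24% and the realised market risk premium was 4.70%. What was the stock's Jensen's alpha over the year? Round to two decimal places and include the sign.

-5.89%

Realised HPR = (P1 + D1 − P0) / P0 = (153.58 + 8.77 − 165.54) / 165.54 = -3.19 / 165.54 = -1.9270%
CAPM required = R_f + β·MRP = 2.24% + 0.367 × 4.70% = 3.96490%
α = realised − required = -1.9270% − 3.96490% = -5.89%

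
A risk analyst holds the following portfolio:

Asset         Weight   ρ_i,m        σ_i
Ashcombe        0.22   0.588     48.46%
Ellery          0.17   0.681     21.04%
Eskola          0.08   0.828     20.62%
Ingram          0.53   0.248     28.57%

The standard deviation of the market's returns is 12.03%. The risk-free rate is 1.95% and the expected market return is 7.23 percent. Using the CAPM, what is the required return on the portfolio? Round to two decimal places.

β_Ashcombe = 0.588 × 48.46% / 12.03% = 2.3686
β_Ellery = 0.681 × 21.04% / 12.03% = 1.1910
β_Eskola = 0.828 × 20.62% / 12.03% = 1.4192
β_Ingram = 0.248 × 28.57% / 12.03% = 0.5890
β_P = Σ w_i β_i = 0.22×2.3686 + 0.17×1.1910 + 0.08×1.4192 + 0.53×0.5890 = 1.1493
MRP = 7.23% − 1.95% = 5.28%
E(R_P) = R_f + β_P × MRP = 1.95% + 1.1493 × 5.28% = 8.02%

8.02%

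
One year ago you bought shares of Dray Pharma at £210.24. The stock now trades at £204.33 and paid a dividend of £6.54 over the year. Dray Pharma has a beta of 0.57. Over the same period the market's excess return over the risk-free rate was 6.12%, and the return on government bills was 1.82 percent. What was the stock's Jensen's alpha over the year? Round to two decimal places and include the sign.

-5.01%

Realised HPR = (P1 + D1 − P0) / P0 = (204.33 + 6.54 − 210.24) / 210.24 = 0.63 / 210.24 = 0.2997%
CAPM required = R_f + β·MRP = 1.82% + 0.57 × 6.12% = 5.3084%
α = realised − required = 0.2997% − 5.3084% = -5.01%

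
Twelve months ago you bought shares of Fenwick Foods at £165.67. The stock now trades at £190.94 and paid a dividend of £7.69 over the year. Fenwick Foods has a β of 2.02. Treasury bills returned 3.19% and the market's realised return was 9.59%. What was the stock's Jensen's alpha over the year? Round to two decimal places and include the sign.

+3.78%

Realised HPR = (P1 + D1 − P0) / P0 = (190.94 + 7.69 − 165.67) / 165.67 = 32.96 / 165.67 = 19.8950%
MRP = 9.59% − 3.19% = 6.40%
CAPM required = R_f + β·MRP = 3.19% + 2.02 × 6.40% = 16.1180%
α = realised − required = 19.8950% − 16.1180% = +3.78%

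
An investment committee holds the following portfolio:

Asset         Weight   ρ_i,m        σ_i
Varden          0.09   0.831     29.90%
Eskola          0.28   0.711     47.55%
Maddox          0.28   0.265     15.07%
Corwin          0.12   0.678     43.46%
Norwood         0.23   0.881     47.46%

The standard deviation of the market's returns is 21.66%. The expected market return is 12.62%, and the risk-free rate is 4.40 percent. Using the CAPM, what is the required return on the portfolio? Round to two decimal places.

14.26%

β_Varden = 0.831 × 29.90% / 21.66% = 1.1471
β_Eskola = 0.711 × 47.55% / 21.66% = 1.5609
β_Maddox = 0.265 × 15.07% / 21.66% = 0.1844
β_Corwin = 0.678 × 43.46% / 21.66% = 1.3604
β_Norwood = 0.881 × 47.46% / 21.66% = 1.9304
β_P = Σ w_i β_i = 0.09×1.1471 + 0.28×1.5609 + 0.28×0.1844 + 0.12×1.3604 + 0.23×1.9304 = 1.1992
MRP = 12.62% − 4.40% = 8.22%
E(R_P) = R_f + β_P × MRP = 4.40% + 1.1992 × 8.22% = 14.26%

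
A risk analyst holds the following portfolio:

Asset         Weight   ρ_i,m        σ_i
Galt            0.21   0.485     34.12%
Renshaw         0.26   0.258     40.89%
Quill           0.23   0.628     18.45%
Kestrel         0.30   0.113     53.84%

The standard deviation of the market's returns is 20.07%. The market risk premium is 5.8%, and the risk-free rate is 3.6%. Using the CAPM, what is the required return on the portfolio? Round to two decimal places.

β_Galt = 0.485 × 34.12% / 20.07% = 0.8245
β_Renshaw = 0.258 × 40.89% / 20.07% = 0.5256
β_Quill = 0.628 × 18.45% / 20.07% = 0.5773
β_Kestrel = 0.113 × 53.84% / 20.07% = 0.3031
β_P = Σ w_i β_i = 0.21×0.8245 + 0.26×0.5256 + 0.23×0.5773 + 0.30×0.3031 = 0.5335
E(R_P) = R_f + β_P × MRP = 3.6% + 0.5335 × 5.8% = 6.69%

6.69%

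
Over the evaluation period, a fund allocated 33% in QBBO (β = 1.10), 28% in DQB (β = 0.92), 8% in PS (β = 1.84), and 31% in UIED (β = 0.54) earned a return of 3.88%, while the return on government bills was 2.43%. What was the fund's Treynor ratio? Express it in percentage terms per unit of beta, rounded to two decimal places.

β_P = 0.33×1.10 + 0.28×0.92 + 0.08×1.84 + 0.31×0.54 = 0.9352
Treynor = (R_P − R_f) / β_P = (3.88% − 2.43%) / 0.9352 = 1.45% / 0.9352 = 1.55%

1.55%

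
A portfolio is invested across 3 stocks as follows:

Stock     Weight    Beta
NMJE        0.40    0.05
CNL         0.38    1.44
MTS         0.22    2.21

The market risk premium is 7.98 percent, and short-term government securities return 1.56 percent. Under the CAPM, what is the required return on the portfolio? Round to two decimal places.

9.97%

β_P = Σ w_i β_i = 0.40×0.05 + 0.38×1.44 + 0.22×2.21 = 1.0534
E(R_P) = R_f + β_P × MRP = 1.56% + 1.0534 × 7.98% = 9.97%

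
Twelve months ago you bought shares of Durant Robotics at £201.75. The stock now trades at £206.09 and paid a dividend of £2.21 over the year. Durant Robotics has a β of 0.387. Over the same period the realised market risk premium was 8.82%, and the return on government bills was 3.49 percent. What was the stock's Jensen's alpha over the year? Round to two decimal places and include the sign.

Realised HPR = (P1 + D1 − P0) / P0 = (206.09 + 2.21 − 201.75) / 201.75 = 6.55 / 201.75 = 3.2466%
CAPM required = R_f + β·MRP = 3.49% + 0.387 × 8.82% = 6.90334%
α = realised − required = 3.2466% − 6.90334% = -3.66%

-3.66%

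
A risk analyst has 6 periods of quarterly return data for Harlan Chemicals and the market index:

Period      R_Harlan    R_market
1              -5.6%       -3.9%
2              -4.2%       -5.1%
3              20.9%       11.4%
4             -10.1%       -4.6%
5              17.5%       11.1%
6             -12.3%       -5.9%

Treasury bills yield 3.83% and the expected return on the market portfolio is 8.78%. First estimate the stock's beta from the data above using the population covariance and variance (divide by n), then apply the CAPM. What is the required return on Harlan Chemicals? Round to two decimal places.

12.23%

Mean R_i = (-5.6 − 4.2 + 20.9 − 10.1 + 17.5 − 12.3) / 6 = 1.0333%
Mean R_m = (-3.9 − 5.1 + 11.4 − 4.6 + 11.1 − 5.9) / 6 = 0.5000%
Σ(R_i − R̄_i)(R_m − R̄_m) = 591.7000  ⇒  Cov = 591.7000 / 6 = 98.6167
Σ(R_m − R̄_m)² = 348.8600  ⇒  Var(R_m) = 348.8600 / 6 = 58.1433
β = Cov / Var(R_m) = 98.6167 / 58.1433 = 1.6961
MRP = 8.78% − 3.83% = 4.95%
E(R) = R_f + β × MRP = 3.83% + 1.6961 × 4.95% = 12.23%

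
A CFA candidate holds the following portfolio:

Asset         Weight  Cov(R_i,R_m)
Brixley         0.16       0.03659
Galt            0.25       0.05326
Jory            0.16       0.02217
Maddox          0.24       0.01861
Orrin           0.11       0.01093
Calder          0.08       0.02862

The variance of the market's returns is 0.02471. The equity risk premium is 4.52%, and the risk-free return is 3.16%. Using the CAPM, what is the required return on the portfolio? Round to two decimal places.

β_Brixley = 0.03659 / 0.02471 = 1.4808
β_Galt = 0.05326 / 0.02471 = 2.1554
β_Jory = 0.02217 / 0.02471 = 0.8972
β_Maddox = 0.01861 / 0.02471 = 0.7531
β_Orrin = 0.01093 / 0.02471 = 0.4423
β_Calder = 0.02862 / 0.02471 = 1.1582
β_P = Σ w_i β_i = 0.16×1.4808 + 0.25×2.1554 + 0.16×0.8972 + 0.24×0.7531 + 0.11×0.4423 + 0.08×1.1582 = 1.2414
E(R_P) = R_f + β_P × MRP = 3.16% + 1.2414 × 4.52% = 8.77%

8.77%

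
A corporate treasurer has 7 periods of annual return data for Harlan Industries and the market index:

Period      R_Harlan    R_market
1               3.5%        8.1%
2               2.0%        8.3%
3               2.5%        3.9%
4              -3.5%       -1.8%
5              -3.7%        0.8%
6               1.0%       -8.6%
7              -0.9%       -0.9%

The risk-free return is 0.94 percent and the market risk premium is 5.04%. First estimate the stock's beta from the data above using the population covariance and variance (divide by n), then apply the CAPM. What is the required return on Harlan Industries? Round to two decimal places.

2.09%

Mean R_i = (3.5 + 2.0 + 2.5 − 3.5 − 3.7 + 1.0 − 0.9) / 7 = 0.1286%
Mean R_m = (8.1 + 8.3 + 3.9 − 1.8 + 0.8 − 8.6 − 0.9) / 7 = 1.4000%
Σ(R_i − R̄_i)(R_m − R̄_m) = 48.9900  ⇒  Cov = 48.9900 / 7 = 6.9986
Σ(R_m − R̄_m)² = 214.6400  ⇒  Var(R_m) = 214.6400 / 7 = 30.6629
β = Cov / Var(R_m) = 6.9986 / 30.6629 = 0.2282
E(R) = R_f + β × MRP = 0.94% + 0.2282 × 5.04% = 2.09%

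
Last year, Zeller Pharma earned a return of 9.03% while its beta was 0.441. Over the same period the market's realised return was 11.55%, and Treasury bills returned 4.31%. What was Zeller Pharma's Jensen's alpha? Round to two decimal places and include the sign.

+1.53%

Market excess return = 11.55% − 4.31% = 7.24%
CAPM benchmark = R_f + β(R_m − R_f) = 4.31% + 0.441 × 7.24% = 7.50284%
α = actual − benchmark = 9.03% − 7.50284% = +1.53%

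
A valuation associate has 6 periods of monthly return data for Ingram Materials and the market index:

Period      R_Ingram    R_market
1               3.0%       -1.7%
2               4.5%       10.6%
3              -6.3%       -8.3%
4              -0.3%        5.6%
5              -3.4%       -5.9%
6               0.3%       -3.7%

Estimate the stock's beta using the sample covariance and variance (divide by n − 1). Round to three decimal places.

0.423

Mean R_i = (3.0 + 4.5 − 6.3 − 0.3 − 3.4 + 0.3) / 6 = -0.3667%
Mean R_m = (-1.7 + 10.6 − 8.3 + 5.6 − 5.9 − 3.7) / 6 = -0.5667%
Σ(R_i − R̄_i)(R_m − R̄_m) = 110.9133  ⇒  Cov = 110.9133 / 5 = 22.1827
Σ(R_m − R̄_m)² = 262.0733  ⇒  Var(R_m) = 262.0733 / 5 = 52.4147
β = Cov / Var(R_m) = 22.1827 / 52.4147 = 0.4232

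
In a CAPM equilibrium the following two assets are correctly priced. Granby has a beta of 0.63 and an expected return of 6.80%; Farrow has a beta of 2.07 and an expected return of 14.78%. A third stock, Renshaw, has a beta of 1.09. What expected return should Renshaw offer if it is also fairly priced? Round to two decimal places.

MRP (SML slope) = (14.78% − 6.80%) / (2.07 − 0.63) = 7.98% / 1.44 = 5.5417%
R_f (intercept) = 6.80% − 0.63 × 5.5417% = 3.3087%
E(R_Renshaw) = R_f + β × MRP = 3.3087% + 1.09 × 5.5417% = 9.35%

9.35%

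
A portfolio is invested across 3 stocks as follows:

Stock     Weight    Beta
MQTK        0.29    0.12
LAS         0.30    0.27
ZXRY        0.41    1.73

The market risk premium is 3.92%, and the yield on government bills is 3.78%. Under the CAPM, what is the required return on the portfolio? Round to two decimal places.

7.01%

β_P = Σ w_i β_i = 0.29×0.12 + 0.30×0.27 + 0.41×1.73 = 0.8251
E(R_P) = R_f + β_P × MRP = 3.78% + 0.8251 × 3.92% = 7.01%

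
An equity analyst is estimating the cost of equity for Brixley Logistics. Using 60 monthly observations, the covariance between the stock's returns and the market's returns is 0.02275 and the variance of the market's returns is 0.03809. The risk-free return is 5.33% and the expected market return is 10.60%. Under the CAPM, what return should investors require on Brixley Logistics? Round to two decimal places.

β = Cov(R_i, R_m) / Var(R_m) = 0.02275 / 0.03809 = 0.5973
MRP = 10.60% − 5.33% = 5.27%
E(R) = R_f + β × MRP = 5.33% + 0.5973 × 5.27% = 8.48%

8.48%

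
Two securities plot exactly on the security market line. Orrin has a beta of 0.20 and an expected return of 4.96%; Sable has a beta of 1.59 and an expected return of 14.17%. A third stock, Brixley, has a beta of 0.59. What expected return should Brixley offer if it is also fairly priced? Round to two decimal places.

MRP (SML slope) = (14.17% − 4.96%) / (1.59 − 0.20) = 9.21% / 1.39 = 6.6259%
R_f (intercept) = 4.96% − 0.20 × 6.6259% = 3.6348%
E(R_Brixley) = R_f + β × MRP = 3.6348% + 0.59 × 6.6259% = 7.54%

7.54%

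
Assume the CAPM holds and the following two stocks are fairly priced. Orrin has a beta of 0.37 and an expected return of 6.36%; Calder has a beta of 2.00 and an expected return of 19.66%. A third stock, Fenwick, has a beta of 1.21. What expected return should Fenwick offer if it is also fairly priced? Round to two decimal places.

MRP (SML slope) = (19.66% − 6.36%) / (2.00 − 0.37) = 13.30% / 1.63 = 8.1595%
R_f (intercept) = 6.36% − 0.37 × 8.1595% = 3.3410%
E(R_Fenwick) = R_f + β × MRP = 3.3410% + 1.21 × 8.1595% = 13.21%

13.21%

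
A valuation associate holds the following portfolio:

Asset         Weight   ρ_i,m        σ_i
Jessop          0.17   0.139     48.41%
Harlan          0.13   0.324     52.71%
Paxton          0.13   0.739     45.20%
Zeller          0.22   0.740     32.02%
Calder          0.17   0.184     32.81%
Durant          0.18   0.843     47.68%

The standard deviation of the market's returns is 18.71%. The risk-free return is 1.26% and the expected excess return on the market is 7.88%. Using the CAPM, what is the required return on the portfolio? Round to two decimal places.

10.18%

β_Jessop = 0.139 × 48.41% / 18.71% = 0.3596
β_Harlan = 0.324 × 52.71% / 18.71% = 0.9128
β_Paxton = 0.739 × 45.20% / 18.71% = 1.7853
β_Zeller = 0.740 × 32.02% / 18.71% = 1.2664
β_Calder = 0.184 × 32.81% / 18.71% = 0.3227
β_Durant = 0.843 × 47.68% / 18.71% = 2.1483
β_P = Σ w_i β_i = 0.17×0.3596 + 0.13×0.9128 + 0.13×1.7853 + 0.22×1.2664 + 0.17×0.3227 + 0.18×2.1483 = 1.1320
E(R_P) = R_f + β_P × MRP = 1.26% + 1.1320 × 7.88% = 10.18%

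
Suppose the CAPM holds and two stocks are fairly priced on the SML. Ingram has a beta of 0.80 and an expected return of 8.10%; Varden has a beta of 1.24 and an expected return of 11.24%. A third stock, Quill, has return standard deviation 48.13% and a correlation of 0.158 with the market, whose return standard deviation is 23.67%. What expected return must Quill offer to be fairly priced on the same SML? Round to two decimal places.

4.68%

MRP = (11.24% − 8.10%) / (1.24 − 0.80) = 7.1364%
R_f = 8.10% − 0.80 × 7.1364% = 2.3909%
β_Quill = ρ·σ_i/σ_m = 0.158 × 48.13 / 23.67 = 0.3213
E(R_Quill) = R_f + β × MRP = 2.3909% + 0.3213 × 7.1364% = 4.68%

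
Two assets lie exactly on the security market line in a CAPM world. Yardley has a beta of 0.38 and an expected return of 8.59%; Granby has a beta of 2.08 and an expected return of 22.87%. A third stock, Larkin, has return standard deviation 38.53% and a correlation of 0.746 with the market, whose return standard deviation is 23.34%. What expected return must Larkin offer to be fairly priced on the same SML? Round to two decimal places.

15.74%

MRP = (22.87% − 8.59%) / (2.08 − 0.38) = 8.4000%
R_f = 8.59% − 0.38 × 8.4000% = 5.3980%
β_Larkin = ρ·σ_i/σ_m = 0.746 × 38.53 / 23.34 = 1.2315
E(R_Larkin) = R_f + β × MRP = 5.3980% + 1.2315 × 8.4000% = 15.74%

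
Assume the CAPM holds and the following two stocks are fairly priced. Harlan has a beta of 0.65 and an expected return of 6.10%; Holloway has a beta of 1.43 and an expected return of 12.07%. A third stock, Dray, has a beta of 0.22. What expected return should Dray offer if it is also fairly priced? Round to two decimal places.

MRP (SML slope) = (12.07% − 6.10%) / (1.43 − 0.65) = 5.97% / 0.78 = 7.6538%
R_f (intercept) = 6.10% − 0.65 × 7.6538% = 1.1250%
E(R_Dray) = R_f + β × MRP = 1.1250% + 0.22 × 7.6538% = 2.81%

2.81%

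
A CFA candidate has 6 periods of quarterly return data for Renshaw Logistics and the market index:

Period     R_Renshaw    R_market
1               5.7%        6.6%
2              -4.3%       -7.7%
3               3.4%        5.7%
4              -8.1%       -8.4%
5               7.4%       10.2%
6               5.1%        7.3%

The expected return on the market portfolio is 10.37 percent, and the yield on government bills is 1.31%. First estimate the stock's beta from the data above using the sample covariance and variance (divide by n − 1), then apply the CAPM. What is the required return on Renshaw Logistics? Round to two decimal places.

Mean R_i = (5.7 − 4.3 + 3.4 − 8.1 + 7.4 + 5.1) / 6 = 1.5333%
Mean R_m = (6.6 − 7.7 + 5.7 − 8.4 + 10.2 + 7.3) / 6 = 2.2833%
Σ(R_i − R̄_i)(R_m − R̄_m) = 249.8533  ⇒  Cov = 249.8533 / 5 = 49.9707
Σ(R_m − R̄_m)² = 331.9483  ⇒  Var(R_m) = 331.9483 / 5 = 66.3897
β = Cov / Var(R_m) = 49.9707 / 66.3897 = 0.7527
MRP = 10.37% − 1.31% = 9.06%
E(R) = R_f + β × MRP = 1.31% + 0.7527 × 9.06% = 8.13%

8.13%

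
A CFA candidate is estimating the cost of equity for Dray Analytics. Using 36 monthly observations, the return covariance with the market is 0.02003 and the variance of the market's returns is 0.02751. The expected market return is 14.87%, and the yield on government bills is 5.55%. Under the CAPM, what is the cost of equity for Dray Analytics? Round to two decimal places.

β = Cov(R_i, R_m) / Var(R_m) = 0.02003 / 0.02751 = 0.7281
MRP = 14.87% − 5.55% = 9.32%
E(R) = R_f + β × MRP = 5.55% + 0.7281 × 9.32% = 12.34%

12.34%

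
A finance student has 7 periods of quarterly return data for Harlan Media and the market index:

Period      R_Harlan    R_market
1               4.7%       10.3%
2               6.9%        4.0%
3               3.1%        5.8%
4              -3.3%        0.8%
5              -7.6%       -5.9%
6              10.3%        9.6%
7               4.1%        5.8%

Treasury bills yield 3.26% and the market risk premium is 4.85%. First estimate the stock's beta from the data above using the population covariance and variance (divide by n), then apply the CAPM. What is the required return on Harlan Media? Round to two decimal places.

Mean R_i = (4.7 + 6.9 + 3.1 − 3.3 − 7.6 + 10.3 + 4.1) / 7 = 2.6000%
Mean R_m = (10.3 + 4.0 + 5.8 + 0.8 − 5.9 + 9.6 + 5.8) / 7 = 4.3429%
Σ(R_i − R̄_i)(R_m − R̄_m) = 179.8100  ⇒  Cov = 179.8100 / 7 = 25.6871
Σ(R_m − R̄_m)² = 184.9571  ⇒  Var(R_m) = 184.9571 / 7 = 26.4224
β = Cov / Var(R_m) = 25.6871 / 26.4224 = 0.9722
E(R) = R_f + β × MRP = 3.26% + 0.9722 × 4.85% = 7.98%

7.98%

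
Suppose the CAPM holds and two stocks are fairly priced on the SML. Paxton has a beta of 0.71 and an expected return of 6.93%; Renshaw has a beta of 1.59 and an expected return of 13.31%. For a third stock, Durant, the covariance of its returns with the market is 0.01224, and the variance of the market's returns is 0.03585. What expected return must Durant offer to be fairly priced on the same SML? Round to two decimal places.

4.26%

MRP = (13.31% − 6.93%) / (1.59 − 0.71) = 7.2500%
R_f = 6.93% − 0.71 × 7.2500% = 1.7825%
β_Durant = Cov / Var(R_m) = 0.01224 / 0.03585 = 0.3414
E(R_Durant) = R_f + β × MRP = 1.7825% + 0.3414 × 7.2500% = 4.26%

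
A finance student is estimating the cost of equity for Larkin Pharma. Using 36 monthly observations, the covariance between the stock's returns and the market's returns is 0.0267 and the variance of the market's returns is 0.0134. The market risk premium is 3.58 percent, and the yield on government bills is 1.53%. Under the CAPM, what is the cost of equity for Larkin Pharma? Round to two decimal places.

β = Cov(R_i, R_m) / Var(R_m) = 0.0267 / 0.0134 = 1.9925
E(R) = R_f + β × MRP = 1.53% + 1.9925 × 3.58% = 8.66%

8.66%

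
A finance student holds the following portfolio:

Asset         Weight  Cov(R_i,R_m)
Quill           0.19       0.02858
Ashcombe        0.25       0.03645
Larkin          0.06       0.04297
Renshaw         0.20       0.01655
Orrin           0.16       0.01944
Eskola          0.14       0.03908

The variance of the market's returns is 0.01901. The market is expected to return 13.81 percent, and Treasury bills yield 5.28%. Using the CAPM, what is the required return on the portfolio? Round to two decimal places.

18.30%

β_Quill = 0.02858 / 0.01901 = 1.5034
β_Ashcombe = 0.03645 / 0.01901 = 1.9174
β_Larkin = 0.04297 / 0.01901 = 2.2604
β_Renshaw = 0.01655 / 0.01901 = 0.8706
β_Orrin = 0.01944 / 0.01901 = 1.0226
β_Eskola = 0.03908 / 0.01901 = 2.0558
β_P = Σ w_i β_i = 0.19×1.5034 + 0.25×1.9174 + 0.06×2.2604 + 0.20×0.8706 + 0.16×1.0226 + 0.14×2.0558 = 1.5262
MRP = 13.81% − 5.28% = 8.53%
E(R_P) = R_f + β_P × MRP = 5.28% + 1.5262 × 8.53% = 18.30%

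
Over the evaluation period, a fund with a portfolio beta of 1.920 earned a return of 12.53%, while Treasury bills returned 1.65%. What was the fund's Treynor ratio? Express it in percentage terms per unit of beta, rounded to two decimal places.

5.67%

Treynor = (R_P − R_f) / β_P = (12.53% − 1.65%) / 1.9200 = 10.88% / 1.9200 = 5.67%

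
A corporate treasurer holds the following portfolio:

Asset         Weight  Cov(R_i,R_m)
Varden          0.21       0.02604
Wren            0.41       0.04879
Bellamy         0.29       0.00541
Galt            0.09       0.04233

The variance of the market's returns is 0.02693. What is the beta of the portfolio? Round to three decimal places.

1.146

β_Varden = 0.02604 / 0.02693 = 0.9670
β_Wren = 0.04879 / 0.02693 = 1.8117
β_Bellamy = 0.00541 / 0.02693 = 0.2009
β_Galt = 0.04233 / 0.02693 = 1.5719
β_P = Σ w_i β_i = 0.21×0.9670 + 0.41×1.8117 + 0.29×0.2009 + 0.09×1.5719 = 1.1456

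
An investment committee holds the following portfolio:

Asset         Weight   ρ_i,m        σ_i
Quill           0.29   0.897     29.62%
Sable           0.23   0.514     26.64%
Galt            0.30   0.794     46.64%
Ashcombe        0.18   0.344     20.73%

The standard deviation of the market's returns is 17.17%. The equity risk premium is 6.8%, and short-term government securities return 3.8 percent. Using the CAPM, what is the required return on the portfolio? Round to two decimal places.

13.01%

β_Quill = 0.897 × 29.62% / 17.17% = 1.5474
β_Sable = 0.514 × 26.64% / 17.17% = 0.7975
β_Galt = 0.794 × 46.64% / 17.17% = 2.1568
β_Ashcombe = 0.344 × 20.73% / 17.17% = 0.4153
β_P = Σ w_i β_i = 0.29×1.5474 + 0.23×0.7975 + 0.30×2.1568 + 0.18×0.4153 = 1.3540
E(R_P) = R_f + β_P × MRP = 3.8% + 1.3540 × 6.8% = 13.01%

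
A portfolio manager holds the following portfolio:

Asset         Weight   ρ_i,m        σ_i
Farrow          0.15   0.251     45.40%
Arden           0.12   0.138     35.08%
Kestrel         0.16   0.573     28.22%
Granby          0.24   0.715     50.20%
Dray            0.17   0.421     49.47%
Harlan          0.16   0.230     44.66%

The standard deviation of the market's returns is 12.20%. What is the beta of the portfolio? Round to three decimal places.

1.531

β_Farrow = 0.251 × 45.40% / 12.20% = 0.9340
β_Arden = 0.138 × 35.08% / 12.20% = 0.3968
β_Kestrel = 0.573 × 28.22% / 12.20% = 1.3254
β_Granby = 0.715 × 50.20% / 12.20% = 2.9420
β_Dray = 0.421 × 49.47% / 12.20% = 1.7071
β_Harlan = 0.230 × 44.66% / 12.20% = 0.8420
β_P = Σ w_i β_i = 0.15×0.9340 + 0.12×0.3968 + 0.16×1.3254 + 0.24×2.9420 + 0.17×1.7071 + 0.16×0.8420 = 1.5308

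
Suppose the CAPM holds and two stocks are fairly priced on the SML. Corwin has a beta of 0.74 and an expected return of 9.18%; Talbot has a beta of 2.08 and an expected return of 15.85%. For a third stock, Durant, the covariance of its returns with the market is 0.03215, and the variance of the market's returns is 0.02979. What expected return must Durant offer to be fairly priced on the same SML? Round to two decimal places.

MRP = (15.85% − 9.18%) / (2.08 − 0.74) = 4.9776%
R_f = 9.18% − 0.74 × 4.9776% = 5.4966%
β_Durant = Cov / Var(R_m) = 0.03215 / 0.02979 = 1.0792
E(R_Durant) = R_f + β × MRP = 5.4966% + 1.0792 × 4.9776% = 10.87%

10.87%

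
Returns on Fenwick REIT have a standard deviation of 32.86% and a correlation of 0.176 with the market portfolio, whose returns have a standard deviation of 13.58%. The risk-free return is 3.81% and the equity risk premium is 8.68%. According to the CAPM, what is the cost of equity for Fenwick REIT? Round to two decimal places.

β = ρ × σ_i / σ_m = 0.176 × 32.86% / 13.58% = 0.4259
E(R) = 3.81% + 0.4259 × 8.68% = 7.51%

7.51%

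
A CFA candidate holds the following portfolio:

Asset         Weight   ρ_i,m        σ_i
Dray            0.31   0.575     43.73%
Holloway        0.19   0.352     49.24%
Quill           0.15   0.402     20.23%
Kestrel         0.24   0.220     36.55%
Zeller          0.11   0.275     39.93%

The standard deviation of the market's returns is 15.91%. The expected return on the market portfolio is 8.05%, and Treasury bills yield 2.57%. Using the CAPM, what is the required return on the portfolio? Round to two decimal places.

7.89%

β_Dray = 0.575 × 43.73% / 15.91% = 1.5804
β_Holloway = 0.352 × 49.24% / 15.91% = 1.0894
β_Quill = 0.402 × 20.23% / 15.91% = 0.5112
β_Kestrel = 0.220 × 36.55% / 15.91% = 0.5054
β_Zeller = 0.275 × 39.93% / 15.91% = 0.6902
β_P = Σ w_i β_i = 0.31×1.5804 + 0.19×1.0894 + 0.15×0.5112 + 0.24×0.5054 + 0.11×0.6902 = 0.9708
MRP = 8.05% − 2.57% = 5.48%
E(R_P) = R_f + β_P × MRP = 2.57% + 0.9708 × 5.48% = 7.89%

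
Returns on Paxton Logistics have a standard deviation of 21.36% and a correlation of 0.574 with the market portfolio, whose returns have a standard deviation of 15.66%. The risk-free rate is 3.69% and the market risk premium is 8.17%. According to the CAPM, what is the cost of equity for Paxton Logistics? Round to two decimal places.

β = ρ × σ_i / σ_m = 0.574 × 21.36% / 15.66% = 0.7829
E(R) = 3.69% + 0.7829 × 8.17% = 10.09%

10.09%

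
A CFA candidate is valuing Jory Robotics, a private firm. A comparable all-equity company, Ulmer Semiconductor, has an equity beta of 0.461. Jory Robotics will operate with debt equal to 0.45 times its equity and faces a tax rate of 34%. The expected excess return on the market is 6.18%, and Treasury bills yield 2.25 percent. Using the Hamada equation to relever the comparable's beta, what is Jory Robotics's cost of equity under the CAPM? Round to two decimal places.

5.95%

β_L = β_U × [1 + (1 − t)(D/E)] = 0.461 × [1 + (1 − 0.34) × 0.45]
    = 0.461 × [1 + 0.66 × 0.45] = 0.461 × 1.2970 = 0.5979
E(R) = R_f + β_L × MRP = 2.25% + 0.5979 × 6.18% = 5.95%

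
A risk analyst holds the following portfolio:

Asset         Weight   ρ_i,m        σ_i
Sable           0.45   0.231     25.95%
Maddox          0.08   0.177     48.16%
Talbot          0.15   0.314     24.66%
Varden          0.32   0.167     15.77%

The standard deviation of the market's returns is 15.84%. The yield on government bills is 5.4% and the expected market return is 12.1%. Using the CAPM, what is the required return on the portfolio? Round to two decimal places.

7.68%

β_Sable = 0.231 × 25.95% / 15.84% = 0.3784
β_Maddox = 0.177 × 48.16% / 15.84% = 0.5382
β_Talbot = 0.314 × 24.66% / 15.84% = 0.4888
β_Varden = 0.167 × 15.77% / 15.84% = 0.1663
β_P = Σ w_i β_i = 0.45×0.3784 + 0.08×0.5382 + 0.15×0.4888 + 0.32×0.1663 = 0.3399
MRP = 12.1% − 5.4% = 6.70%
E(R_P) = R_f + β_P × MRP = 5.4% + 0.3399 × 6.7% = 7.68%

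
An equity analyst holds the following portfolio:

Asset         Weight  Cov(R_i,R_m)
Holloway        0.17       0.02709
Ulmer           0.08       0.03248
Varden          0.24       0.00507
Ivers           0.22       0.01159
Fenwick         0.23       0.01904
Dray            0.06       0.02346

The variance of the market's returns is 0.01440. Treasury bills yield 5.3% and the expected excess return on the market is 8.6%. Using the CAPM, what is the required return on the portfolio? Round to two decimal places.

15.31%

β_Holloway = 0.02709 / 0.01440 = 1.8813
β_Ulmer = 0.03248 / 0.01440 = 2.2556
β_Varden = 0.00507 / 0.01440 = 0.3521
β_Ivers = 0.01159 / 0.01440 = 0.8049
β_Fenwick = 0.01904 / 0.01440 = 1.3222
β_Dray = 0.02346 / 0.01440 = 1.6292
β_P = Σ w_i β_i = 0.17×1.8813 + 0.08×2.2556 + 0.24×0.3521 + 0.22×0.8049 + 0.23×1.3222 + 0.06×1.6292 = 1.1637
E(R_P) = R_f + β_P × MRP = 5.3% + 1.1637 × 8.6% = 15.31%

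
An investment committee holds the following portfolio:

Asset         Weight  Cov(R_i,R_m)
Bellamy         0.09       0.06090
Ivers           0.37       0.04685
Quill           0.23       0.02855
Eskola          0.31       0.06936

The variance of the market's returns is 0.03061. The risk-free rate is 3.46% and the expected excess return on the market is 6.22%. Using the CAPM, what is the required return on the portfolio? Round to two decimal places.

β_Bellamy = 0.06090 / 0.03061 = 1.9895
β_Ivers = 0.04685 / 0.03061 = 1.5305
β_Quill = 0.02855 / 0.03061 = 0.9327
β_Eskola = 0.06936 / 0.03061 = 2.2659
β_P = Σ w_i β_i = 0.09×1.9895 + 0.37×1.5305 + 0.23×0.9327 + 0.31×2.2659 = 1.6623
E(R_P) = R_f + β_P × MRP = 3.46% + 1.6623 × 6.22% = 13.80%

13.80%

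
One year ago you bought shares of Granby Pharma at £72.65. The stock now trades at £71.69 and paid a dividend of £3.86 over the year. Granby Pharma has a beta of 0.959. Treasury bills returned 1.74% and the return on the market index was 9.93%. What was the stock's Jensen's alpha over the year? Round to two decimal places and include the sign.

Realised HPR = (P1 + D1 − P0) / P0 = (71.69 + 3.86 − 72.65) / 72.65 = 2.90 / 72.65 = 3.9917%
MRP = 9.93% − 1.74% = 8.19%
CAPM required = R_f + β·MRP = 1.74% + 0.959 × 8.19% = 9.59421%
α = realised − required = 3.9917% − 9.59421% = -5.60%

-5.60%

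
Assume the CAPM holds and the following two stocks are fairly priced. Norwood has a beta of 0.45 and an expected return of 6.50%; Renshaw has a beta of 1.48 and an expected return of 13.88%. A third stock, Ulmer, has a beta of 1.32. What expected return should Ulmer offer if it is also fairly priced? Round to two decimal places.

MRP (SML slope) = (13.88% − 6.50%) / (1.48 − 0.45) = 7.38% / 1.03 = 7.1650%
R_f (intercept) = 6.50% − 0.45 × 7.1650% = 3.2758%
E(R_Ulmer) = R_f + β × MRP = 3.2758% + 1.32 × 7.1650% = 12.73%

12.73%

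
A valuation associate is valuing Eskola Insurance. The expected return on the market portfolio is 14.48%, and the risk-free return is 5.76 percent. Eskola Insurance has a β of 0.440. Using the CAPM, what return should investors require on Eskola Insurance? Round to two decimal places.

Market risk premium = E(R_m) − R_f = 14.48% − 5.76% = 8.72%
E(R) = R_f + β × MRP = 5.76% + 0.440 × 8.72% = 9.60%

9.60%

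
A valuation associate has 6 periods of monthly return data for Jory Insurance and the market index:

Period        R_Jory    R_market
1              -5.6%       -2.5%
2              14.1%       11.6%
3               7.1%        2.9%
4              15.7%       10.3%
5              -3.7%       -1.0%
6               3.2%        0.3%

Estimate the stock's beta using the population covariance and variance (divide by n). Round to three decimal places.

1.420

Mean R_i = (-5.6 + 14.1 + 7.1 + 15.7 − 3.7 + 3.2) / 6 = 5.1333%
Mean R_m = (-2.5 + 11.6 + 2.9 + 10.3 − 1.0 + 0.3) / 6 = 3.6000%
Σ(R_i − R̄_i)(R_m − R̄_m) = 253.6400  ⇒  Cov = 253.6400 / 6 = 42.2733
Σ(R_m − R̄_m)² = 178.6400  ⇒  Var(R_m) = 178.6400 / 6 = 29.7733
β = Cov / Var(R_m) = 42.2733 / 29.7733 = 1.4198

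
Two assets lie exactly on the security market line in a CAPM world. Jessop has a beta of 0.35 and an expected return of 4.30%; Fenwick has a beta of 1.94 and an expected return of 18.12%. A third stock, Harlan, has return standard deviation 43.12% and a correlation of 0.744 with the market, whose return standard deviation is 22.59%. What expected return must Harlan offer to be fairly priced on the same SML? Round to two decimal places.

MRP = (18.12% − 4.30%) / (1.94 − 0.35) = 8.6918%
R_f = 4.30% − 0.35 × 8.6918% = 1.2579%
β_Harlan = ρ·σ_i/σ_m = 0.744 × 43.12 / 22.59 = 1.4202
E(R_Harlan) = R_f + β × MRP = 1.2579% + 1.4202 × 8.6918% = 13.60%

13.60%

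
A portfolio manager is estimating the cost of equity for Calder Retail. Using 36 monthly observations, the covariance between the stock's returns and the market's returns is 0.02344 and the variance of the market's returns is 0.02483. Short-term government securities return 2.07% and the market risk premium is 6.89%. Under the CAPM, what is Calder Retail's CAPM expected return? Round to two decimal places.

8.57%

β = Cov(R_i, R_m) / Var(R_m) = 0.02344 / 0.02483 = 0.9440
E(R) = R_f + β × MRP = 2.07% + 0.9440 × 6.89% = 8.57%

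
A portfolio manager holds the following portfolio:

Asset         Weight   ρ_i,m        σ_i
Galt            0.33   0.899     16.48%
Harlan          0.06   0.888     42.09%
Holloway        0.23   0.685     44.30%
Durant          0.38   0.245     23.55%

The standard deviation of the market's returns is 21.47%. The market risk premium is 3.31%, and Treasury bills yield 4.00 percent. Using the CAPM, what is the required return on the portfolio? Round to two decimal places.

6.51%

β_Galt = 0.899 × 16.48% / 21.47% = 0.6901
β_Harlan = 0.888 × 42.09% / 21.47% = 1.7408
β_Holloway = 0.685 × 44.30% / 21.47% = 1.4134
β_Durant = 0.245 × 23.55% / 21.47% = 0.2687
β_P = Σ w_i β_i = 0.33×0.6901 + 0.06×1.7408 + 0.23×1.4134 + 0.38×0.2687 = 0.7594
E(R_P) = R_f + β_P × MRP = 4.00% + 0.7594 × 3.31% = 6.51%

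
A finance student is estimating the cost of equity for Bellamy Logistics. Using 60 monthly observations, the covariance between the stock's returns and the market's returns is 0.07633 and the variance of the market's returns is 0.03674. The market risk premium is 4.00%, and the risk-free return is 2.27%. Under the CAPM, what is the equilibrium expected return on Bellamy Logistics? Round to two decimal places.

10.58%

β = Cov(R_i, R_m) / Var(R_m) = 0.07633 / 0.03674 = 2.0776
E(R) = R_f + β × MRP = 2.27% + 2.0776 × 4.00% = 10.58%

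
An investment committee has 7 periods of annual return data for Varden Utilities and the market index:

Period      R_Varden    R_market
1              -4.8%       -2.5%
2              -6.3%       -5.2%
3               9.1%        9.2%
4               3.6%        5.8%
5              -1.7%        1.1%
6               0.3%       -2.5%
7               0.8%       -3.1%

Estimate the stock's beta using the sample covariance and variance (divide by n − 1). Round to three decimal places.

Mean R_i = (-4.8 − 6.3 + 9.1 + 3.6 − 1.7 + 0.3 + 0.8) / 7 = 0.1429%
Mean R_m = (-2.5 − 5.2 + 9.2 + 5.8 + 1.1 − 2.5 − 3.1) / 7 = 0.4000%
Σ(R_i − R̄_i)(R_m − R̄_m) = 143.8600  ⇒  Cov = 143.8600 / 6 = 23.9767
Σ(R_m − R̄_m)² = 167.5200  ⇒  Var(R_m) = 167.5200 / 6 = 27.9200
β = Cov / Var(R_m) = 23.9767 / 27.9200 = 0.8588

0.859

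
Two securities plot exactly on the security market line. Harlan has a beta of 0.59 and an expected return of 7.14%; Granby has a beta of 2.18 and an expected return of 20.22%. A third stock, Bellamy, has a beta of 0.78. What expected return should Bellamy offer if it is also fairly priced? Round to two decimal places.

MRP (SML slope) = (20.22% − 7.14%) / (2.18 − 0.59) = 13.08% / 1.59 = 8.2264%
R_f (intercept) = 7.14% − 0.59 × 8.2264% = 2.2864%
E(R_Bellamy) = R_f + β × MRP = 2.2864% + 0.78 × 8.2264% = 8.70%

8.70%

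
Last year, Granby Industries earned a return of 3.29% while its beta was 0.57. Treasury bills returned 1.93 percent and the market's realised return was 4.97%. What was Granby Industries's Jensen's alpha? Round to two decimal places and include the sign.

-0.37%

Market excess return = 4.97% − 1.93% = 3.04%
CAPM benchmark = R_f + β(R_m − R_f) = 1.93% + 0.57 × 3.04% = 3.6628%
α = actual − benchmark = 3.29% − 3.6628% = -0.37%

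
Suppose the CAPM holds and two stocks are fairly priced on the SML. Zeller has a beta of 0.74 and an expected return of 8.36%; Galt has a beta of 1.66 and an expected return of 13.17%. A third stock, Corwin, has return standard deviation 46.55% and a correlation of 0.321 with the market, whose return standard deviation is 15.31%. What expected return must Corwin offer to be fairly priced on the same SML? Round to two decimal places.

9.59%

MRP = (13.17% − 8.36%) / (1.66 − 0.74) = 5.2283%
R_f = 8.36% − 0.74 × 5.2283% = 4.4911%
β_Corwin = ρ·σ_i/σ_m = 0.321 × 46.55 / 15.31 = 0.9760
E(R_Corwin) = R_f + β × MRP = 4.4911% + 0.9760 × 5.2283% = 9.59%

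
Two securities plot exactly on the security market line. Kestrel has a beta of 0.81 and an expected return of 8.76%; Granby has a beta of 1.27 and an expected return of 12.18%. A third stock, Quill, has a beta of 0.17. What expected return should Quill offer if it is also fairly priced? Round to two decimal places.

MRP (SML slope) = (12.18% − 8.76%) / (1.27 − 0.81) = 3.42% / 0.46 = 7.4348%
R_f (intercept) = 8.76% − 0.81 × 7.4348% = 2.7378%
E(R_Quill) = R_f + β × MRP = 2.7378% + 0.17 × 7.4348% = 4.00%

4.00%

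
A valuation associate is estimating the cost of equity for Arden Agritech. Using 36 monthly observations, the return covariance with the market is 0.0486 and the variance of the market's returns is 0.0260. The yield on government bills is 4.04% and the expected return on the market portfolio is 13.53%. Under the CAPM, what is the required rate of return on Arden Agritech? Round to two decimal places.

β = Cov(R_i, R_m) / Var(R_m) = 0.0486 / 0.0260 = 1.8692
MRP = 13.53% − 4.04% = 9.49%
E(R) = R_f + β × MRP = 4.04% + 1.8692 × 9.49% = 21.78%

21.78%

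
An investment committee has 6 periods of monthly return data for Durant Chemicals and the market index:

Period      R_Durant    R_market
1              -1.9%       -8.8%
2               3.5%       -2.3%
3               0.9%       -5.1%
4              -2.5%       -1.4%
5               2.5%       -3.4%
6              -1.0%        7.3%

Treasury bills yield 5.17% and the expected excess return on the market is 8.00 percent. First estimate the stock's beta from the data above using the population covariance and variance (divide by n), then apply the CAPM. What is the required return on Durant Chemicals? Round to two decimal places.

Mean R_i = (-1.9 + 3.5 + 0.9 − 2.5 + 2.5 − 1.0) / 6 = 0.2500%
Mean R_m = (-8.8 − 2.3 − 5.1 − 1.4 − 3.4 + 7.3) / 6 = -2.2833%
Σ(R_i − R̄_i)(R_m − R̄_m) = -4.7950  ⇒  Cov = -4.7950 / 6 = -0.7992
Σ(R_m − R̄_m)² = 144.2683  ⇒  Var(R_m) = 144.2683 / 6 = 24.0447
β = Cov / Var(R_m) = -0.7992 / 24.0447 = -0.0332
E(R) = R_f + β × MRP = 5.17% + -0.0332 × 8.00% = 4.90%

4.90%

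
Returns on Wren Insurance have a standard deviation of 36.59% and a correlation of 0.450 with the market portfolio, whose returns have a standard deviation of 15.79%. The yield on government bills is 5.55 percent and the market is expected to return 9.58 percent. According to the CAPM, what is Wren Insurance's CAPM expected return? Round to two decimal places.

β = ρ × σ_i / σ_m = 0.450 × 36.59% / 15.79% = 1.0428
MRP = 9.58% − 5.55% = 4.03%
E(R) = 5.55% + 1.0428 × 4.03% = 9.75%

9.75%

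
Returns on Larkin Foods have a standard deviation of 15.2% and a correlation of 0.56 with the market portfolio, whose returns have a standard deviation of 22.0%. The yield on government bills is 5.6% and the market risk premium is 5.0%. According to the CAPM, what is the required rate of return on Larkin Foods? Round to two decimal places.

7.53%

β = ρ × σ_i / σ_m = 0.56 × 15.2% / 22.0% = 0.3869
E(R) = 5.6% + 0.3869 × 5.0% = 7.53%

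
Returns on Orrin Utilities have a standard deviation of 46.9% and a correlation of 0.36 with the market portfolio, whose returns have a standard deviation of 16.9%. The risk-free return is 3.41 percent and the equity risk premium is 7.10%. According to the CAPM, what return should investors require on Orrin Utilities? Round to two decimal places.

β = ρ × σ_i / σ_m = 0.36 × 46.9% / 16.9% = 0.9991
E(R) = 3.41% + 0.9991 × 7.10% = 10.50%

10.50%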